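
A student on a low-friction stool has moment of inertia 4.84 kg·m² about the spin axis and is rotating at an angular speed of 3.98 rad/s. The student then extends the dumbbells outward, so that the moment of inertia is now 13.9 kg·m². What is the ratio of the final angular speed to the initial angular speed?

ω₂/ω₁ ≈ 0.348

No external torque acts about the spin axis, so angular momentum is conserved.
ω₂/ω₁ = I₁/I₂ = 4.840 / 13.90 = 0.3482.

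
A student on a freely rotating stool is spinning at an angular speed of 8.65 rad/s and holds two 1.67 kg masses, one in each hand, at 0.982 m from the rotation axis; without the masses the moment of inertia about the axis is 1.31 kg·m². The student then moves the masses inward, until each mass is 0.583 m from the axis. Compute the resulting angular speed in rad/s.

Angular momentum about the spin axis is conserved since the torque about it is zero.
I₁ = 1.31 + 2(1.67)(0.982)² = 4.531 kg·m²; I₂ = 1.31 + 2(1.67)(0.583)² = 2.445 kg·m².
ω₂ = I₁ω₁ / I₂ = (4.531)(8.65 rad/s) / (2.445) = 16.03 rad/s.

ω₂ ≈ 16.0 rad/s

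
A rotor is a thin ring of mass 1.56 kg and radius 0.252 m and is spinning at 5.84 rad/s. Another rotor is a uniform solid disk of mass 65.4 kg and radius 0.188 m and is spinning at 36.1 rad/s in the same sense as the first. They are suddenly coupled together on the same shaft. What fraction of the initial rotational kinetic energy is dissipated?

fraction ≈ 0.0553

The coupling torques are internal; angular momentum about the shared axis is conserved.
Moments of inertia: I_A = (1.56)(0.252)² = 0.09907 kg·m²; I_B = ½(65.4)(0.188)² = 1.156 kg·m².
Taking A's sense as positive: L = (0.09907)(5.84) + (1.156)(36.1) = 42.30 kg·m²·rad/s.
Combined I = 0.09907 + 1.156 = 1.255 kg·m².
ω_f = L / I = 42.30 / 1.255 = 33.71 rad/s.
KE_i = ½ΣIω² = 754.8 J; KE_f = ½(1.255)(33.71)² = 713.0 J.
Fraction dissipated = (KE_i − KE_f)/KE_i = 0.05535.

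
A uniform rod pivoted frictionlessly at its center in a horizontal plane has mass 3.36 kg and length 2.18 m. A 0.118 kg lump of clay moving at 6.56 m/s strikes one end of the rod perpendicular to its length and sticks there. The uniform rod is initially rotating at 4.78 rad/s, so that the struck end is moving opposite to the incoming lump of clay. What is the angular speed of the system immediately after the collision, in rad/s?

|ω_f| ≈ 3.75 rad/s

The axle reaction passes through the pivot and exerts no torque about it; angular momentum about the pivot is conserved through the impact.
I_p = (1/12)(3.36)(2.18)² = 1.331 kg·m². Taking the sense of the lump of clay's angular momentum as positive, L_{lump} = m v R = (0.118)(6.56)(2.18/2) = 0.8437 kg·m²/s.
L_i = −I_p ω_p + m v R = −(1.331)(4.78) + 0.8437 = -5.517 kg·m²/s.
After sticking, I_f = I_p + m R² = 1.331 + (0.118)(2.18/2)² = 1.471 kg·m².
ω_f = L_i / I_f = -5.517 / 1.471 = -3.751 rad/s.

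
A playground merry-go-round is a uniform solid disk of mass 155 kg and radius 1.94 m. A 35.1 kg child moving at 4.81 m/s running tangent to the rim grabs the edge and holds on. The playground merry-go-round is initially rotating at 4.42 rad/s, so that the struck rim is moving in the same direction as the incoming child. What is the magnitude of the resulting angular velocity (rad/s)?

The axle reaction passes through the axle and exerts no torque about it; angular momentum about the axle is conserved through the impact.
I_p = ½(155)(1.94)² = 291.7 kg·m². Taking the sense of the child's angular momentum as positive, L_{child} = m v R = (35.1)(4.81)(1.94) = 327.5 kg·m²/s.
L_i = +I_p ω_p + m v R = +(291.7)(4.42) + 327.5 = 1617 kg·m²/s.
After sticking, I_f = I_p + m R² = 291.7 + (35.1)(1.94)² = 423.8 kg·m².
ω_f = L_i / I_f = 1617 / 423.8 = 3.815 rad/s.

|ω_f| ≈ 3.82 rad/s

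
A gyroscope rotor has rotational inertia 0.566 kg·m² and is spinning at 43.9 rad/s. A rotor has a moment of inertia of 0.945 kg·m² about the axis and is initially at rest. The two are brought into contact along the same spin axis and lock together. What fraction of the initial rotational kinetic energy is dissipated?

The coupling torques are internal; angular momentum about the shared axis is conserved.
Taking A's sense as positive: L = (0.5660)(43.9) = 24.85 kg·m²·rad/s.
Combined I = 0.5660 + 0.9450 = 1.511 kg·m².
ω_f = L / I = 24.85 / 1.511 = 16.44 rad/s.
KE_i = ½ΣIω² = 545.4 J; KE_f = ½(1.511)(16.44)² = 204.3 J.
Fraction dissipated = (KE_i − KE_f)/KE_i = 0.6254.

fraction ≈ 0.625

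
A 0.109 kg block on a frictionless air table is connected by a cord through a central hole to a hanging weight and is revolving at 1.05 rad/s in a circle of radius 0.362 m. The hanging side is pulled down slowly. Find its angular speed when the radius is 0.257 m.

ω₂ ≈ 2.08 rad/s

The constraining force is radial, so m r² ω about the center is conserved.
ω₂ = ω₁ (r₁/r₂)² = (1.05)(0.362/0.257)² = 2.083 rad/s.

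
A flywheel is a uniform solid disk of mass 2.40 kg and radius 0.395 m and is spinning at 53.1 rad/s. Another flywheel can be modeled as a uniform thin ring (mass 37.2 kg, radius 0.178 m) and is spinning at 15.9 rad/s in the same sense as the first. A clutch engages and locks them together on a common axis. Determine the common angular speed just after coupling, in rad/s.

No external torque acts about the common axis, so total angular momentum is conserved.
Moments of inertia: I_A = ½(2.40)(0.395)² = 0.1872 kg·m²; I_B = (37.2)(0.178)² = 1.179 kg·m².
Taking A's sense as positive: L = (0.1872)(53.1) + (1.179)(15.9) = 28.68 kg·m²·rad/s.
Combined I = 0.1872 + 1.179 = 1.366 kg·m².
ω_f = L / I = 28.68 / 1.366 = 21.00 rad/s.

|ω_f| ≈ 21.0 rad/s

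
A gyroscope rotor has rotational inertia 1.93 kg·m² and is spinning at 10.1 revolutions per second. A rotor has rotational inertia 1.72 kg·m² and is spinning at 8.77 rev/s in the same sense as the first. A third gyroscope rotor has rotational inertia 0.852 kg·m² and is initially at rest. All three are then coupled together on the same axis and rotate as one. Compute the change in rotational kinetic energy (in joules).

ΔKE ≈ -1260 J

No external torque acts about the common axis, so total angular momentum is conserved.
Taking A's sense as positive: L = (1.930)(10.1) + (1.720)(8.77) = 34.58 kg·m²·rev/s.
Combined I = 1.930 + 1.720 + 0.8520 = 4.502 kg·m².
ω_f = L / I = 34.58 / 4.502 = 7.680 rev/s.
KE_i = ½ΣIω² = 6498 J; KE_f = ½(4.502)(48.26)² = 5242 J.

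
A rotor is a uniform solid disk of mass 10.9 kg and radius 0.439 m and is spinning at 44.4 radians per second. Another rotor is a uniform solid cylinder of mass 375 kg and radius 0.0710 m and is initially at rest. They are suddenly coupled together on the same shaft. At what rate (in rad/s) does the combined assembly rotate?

|ω_f| ≈ 23.4 rad/s

The coupling torques are internal; angular momentum about the shared axis is conserved.
Moments of inertia: I_A = ½(10.9)(0.439)² = 1.050 kg·m²; I_B = ½(375)(0.0710)² = 0.9452 kg·m².
Taking A's sense as positive: L = (1.050)(44.4) = 46.63 kg·m²·rad/s.
Combined I = 1.050 + 0.9452 = 1.996 kg·m².
ω_f = L / I = 46.63 / 1.996 = 23.37 rad/s.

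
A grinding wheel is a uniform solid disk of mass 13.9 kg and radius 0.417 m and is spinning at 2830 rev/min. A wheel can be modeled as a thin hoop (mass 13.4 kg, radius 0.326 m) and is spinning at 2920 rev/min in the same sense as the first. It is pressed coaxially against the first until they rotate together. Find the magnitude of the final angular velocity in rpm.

|ω_f| ≈ 2880 rpm

No external torque acts about the common axis, so total angular momentum is conserved.
Moments of inertia: I_A = ½(13.9)(0.417)² = 1.209 kg·m²; I_B = (13.4)(0.326)² = 1.424 kg·m².
Taking A's sense as positive: L = (1.209)(2830) + (1.424)(2920) = 7579 kg·m²·rpm.
Combined I = 1.209 + 1.424 = 2.633 kg·m².
ω_f = L / I = 7579 / 2.633 = 2879 rpm.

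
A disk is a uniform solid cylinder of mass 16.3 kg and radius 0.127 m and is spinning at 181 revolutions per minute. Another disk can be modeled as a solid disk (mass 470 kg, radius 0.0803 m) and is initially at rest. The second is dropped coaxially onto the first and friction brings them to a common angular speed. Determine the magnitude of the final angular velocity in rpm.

|ω_f| ≈ 14.4 rpm

The coupling torques are internal; angular momentum about the shared axis is conserved.
Moments of inertia: I_A = ½(16.3)(0.127)² = 0.1315 kg·m²; I_B = ½(470)(0.0803)² = 1.515 kg·m².
Taking A's sense as positive: L = (0.1315)(181) = 23.79 kg·m²·rpm.
Combined I = 0.1315 + 1.515 = 1.647 kg·m².
ω_f = L / I = 23.79 / 1.647 = 14.45 rpm.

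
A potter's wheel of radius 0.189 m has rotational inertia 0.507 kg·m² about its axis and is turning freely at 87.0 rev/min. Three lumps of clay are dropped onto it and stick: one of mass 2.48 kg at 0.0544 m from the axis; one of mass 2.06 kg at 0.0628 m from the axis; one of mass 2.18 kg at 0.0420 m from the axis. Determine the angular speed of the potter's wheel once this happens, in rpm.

The added mass arrives with no angular momentum about the axis, and any external torque about the axis is negligible, so the system's angular momentum is conserved.
Added inertia Σmr² = (2.48)(0.0544)² + (2.06)(0.0628)² + (2.18)(0.0420)² = 0.01931 kg·m²; I_f = 0.5070 + 0.01931 = 0.5263 kg·m².
ω_f = I_p ω_i / I_f = (0.5070)(87.0) / 0.5263 = 83.81 rpm.

ω_f ≈ 83.8 rpm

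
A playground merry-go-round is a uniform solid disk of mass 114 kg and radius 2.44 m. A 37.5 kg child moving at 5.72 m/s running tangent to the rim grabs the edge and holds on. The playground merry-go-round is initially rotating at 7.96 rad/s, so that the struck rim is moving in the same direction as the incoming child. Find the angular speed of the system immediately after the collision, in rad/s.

The axle reaction passes through the axle and exerts no torque about it; angular momentum about the axle is conserved through the impact.
I_p = ½(114)(2.44)² = 339.4 kg·m². Taking the sense of the child's angular momentum as positive, L_{child} = m v R = (37.5)(5.72)(2.44) = 523.4 kg·m²/s.
L_i = +I_p ω_p + m v R = +(339.4)(7.96) + 523.4 = 3225 kg·m²/s.
After sticking, I_f = I_p + m R² = 339.4 + (37.5)(2.44)² = 562.6 kg·m².
ω_f = L_i / I_f = 3225 / 562.6 = 5.732 rad/s.

|ω_f| ≈ 5.73 rad/s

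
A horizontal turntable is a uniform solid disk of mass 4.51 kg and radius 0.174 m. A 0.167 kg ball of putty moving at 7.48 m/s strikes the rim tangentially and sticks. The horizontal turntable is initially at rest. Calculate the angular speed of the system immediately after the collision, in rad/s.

|ω_f| ≈ 2.96 rad/s

The axle reaction passes through the axle and exerts no torque about it; angular momentum about the axle is conserved through the impact.
I_p = ½(4.51)(0.174)² = 0.06827 kg·m². Taking the sense of the ball of putty's angular momentum as positive, L_{ball} = m v R = (0.167)(7.48)(0.174) = 0.2174 kg·m²/s.
L_i = 0 + 0.2174 = 0.2174 kg·m²/s.
After sticking, I_f = I_p + m R² = 0.06827 + (0.167)(0.174)² = 0.07333 kg·m².
ω_f = L_i / I_f = 0.2174 / 0.07333 = 2.964 rad/s.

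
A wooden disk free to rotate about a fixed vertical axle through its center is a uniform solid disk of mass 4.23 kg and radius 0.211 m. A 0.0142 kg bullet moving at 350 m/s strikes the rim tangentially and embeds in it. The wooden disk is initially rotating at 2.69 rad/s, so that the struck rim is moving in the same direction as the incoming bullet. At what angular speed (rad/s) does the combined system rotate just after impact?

|ω_f| ≈ 13.7 rad/s

About the axle the impulsive forces during the collision are internal, so angular momentum about that axis is conserved.
I_p = ½(4.23)(0.211)² = 0.09416 kg·m². Taking the sense of the bullet's angular momentum as positive, L_{bullet} = m v R = (0.0142)(350)(0.211) = 1.049 kg·m²/s.
L_i = +I_p ω_p + m v R = +(0.09416)(2.69) + 1.049 = 1.302 kg·m²/s.
After sticking, I_f = I_p + m R² = 0.09416 + (0.0142)(0.211)² = 0.09479 kg·m².
ω_f = L_i / I_f = 1.302 / 0.09479 = 13.73 rad/s.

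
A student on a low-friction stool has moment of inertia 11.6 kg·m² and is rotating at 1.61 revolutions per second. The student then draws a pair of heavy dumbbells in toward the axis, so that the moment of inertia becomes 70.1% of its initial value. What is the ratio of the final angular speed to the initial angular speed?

ω₂/ω₁ ≈ 1.43

Angular momentum about the spin axis is conserved since the torque about it is zero.
I₂ = 0.701 × 11.6 = 8.132 kg·m².
ω₂/ω₁ = I₁/I₂ = 11.60 / 8.132 = 1.427.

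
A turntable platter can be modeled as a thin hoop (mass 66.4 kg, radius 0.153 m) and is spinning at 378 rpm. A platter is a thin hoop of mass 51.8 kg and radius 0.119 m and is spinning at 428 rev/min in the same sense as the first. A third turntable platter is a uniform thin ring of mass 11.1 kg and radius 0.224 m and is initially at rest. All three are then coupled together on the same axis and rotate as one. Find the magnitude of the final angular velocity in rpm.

No external torque acts about the common axis, so total angular momentum is conserved.
Moments of inertia: I_A = (66.4)(0.153)² = 1.554 kg·m²; I_B = (51.8)(0.119)² = 0.7335 kg·m²; I_C = (11.1)(0.224)² = 0.5570 kg·m².
Taking A's sense as positive: L = (1.554)(378) + (0.7335)(428) = 901.5 kg·m²·rpm.
Combined I = 1.554 + 0.7335 + 0.5570 = 2.845 kg·m².
ω_f = L / I = 901.5 / 2.845 = 316.9 rpm.

|ω_f| ≈ 317 rpm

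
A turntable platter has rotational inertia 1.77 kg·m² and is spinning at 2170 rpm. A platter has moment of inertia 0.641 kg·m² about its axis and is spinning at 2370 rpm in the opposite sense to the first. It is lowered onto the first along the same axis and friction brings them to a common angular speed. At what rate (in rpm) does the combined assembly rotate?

|ω_f| ≈ 963 rpm

The coupling torques are internal; angular momentum about the shared axis is conserved.
Taking A's sense as positive: L = (1.770)(2170) − (0.6410)(2370) = 2322 kg·m²·rpm.
Combined I = 1.770 + 0.6410 = 2.411 kg·m².
ω_f = L / I = 2322 / 2.411 = 963.0 rpm.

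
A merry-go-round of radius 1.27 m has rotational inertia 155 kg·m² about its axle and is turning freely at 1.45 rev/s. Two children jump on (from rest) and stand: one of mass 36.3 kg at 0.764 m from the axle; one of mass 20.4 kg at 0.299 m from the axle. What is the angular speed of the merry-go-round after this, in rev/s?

No external torque acts about the axle; L_before = L_after.
Added inertia Σmr² = (36.3)(0.764)² + (20.4)(0.299)² = 23.01 kg·m²; I_f = 155.0 + 23.01 = 178.0 kg·m².
ω_f = I_p ω_i / I_f = (155.0)(1.45) / 178.0 = 1.263 rev/s.

ω_f ≈ 1.26 rev/s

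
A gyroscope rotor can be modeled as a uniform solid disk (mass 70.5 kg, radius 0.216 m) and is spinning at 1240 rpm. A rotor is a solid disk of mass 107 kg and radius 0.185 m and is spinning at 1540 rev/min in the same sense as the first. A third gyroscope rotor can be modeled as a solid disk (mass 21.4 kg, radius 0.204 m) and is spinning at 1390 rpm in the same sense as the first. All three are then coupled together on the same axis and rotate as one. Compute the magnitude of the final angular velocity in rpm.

No external torque acts about the common axis, so total angular momentum is conserved.
Moments of inertia: I_A = ½(70.5)(0.216)² = 1.645 kg·m²; I_B = ½(107)(0.185)² = 1.831 kg·m²; I_C = ½(21.4)(0.204)² = 0.4453 kg·m².
Taking A's sense as positive: L = (1.645)(1240) + (1.831)(1540) + (0.4453)(1390) = 5478 kg·m²·rpm.
Combined I = 1.645 + 1.831 + 0.4453 = 3.921 kg·m².
ω_f = L / I = 5478 / 3.921 = 1397 rpm.

|ω_f| ≈ 1400 rpm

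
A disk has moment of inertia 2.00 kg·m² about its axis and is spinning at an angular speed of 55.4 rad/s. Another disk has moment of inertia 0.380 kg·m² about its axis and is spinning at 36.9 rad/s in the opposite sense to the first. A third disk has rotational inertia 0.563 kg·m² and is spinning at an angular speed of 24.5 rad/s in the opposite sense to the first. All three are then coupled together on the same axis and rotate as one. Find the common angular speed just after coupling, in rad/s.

No external torque acts about the common axis, so total angular momentum is conserved.
Taking A's sense as positive: L = (2.000)(55.4) − (0.3800)(36.9) − (0.5630)(24.5) = 82.98 kg·m²·rad/s.
Combined I = 2.000 + 0.3800 + 0.5630 = 2.943 kg·m².
ω_f = L / I = 82.98 / 2.943 = 28.20 rad/s.

|ω_f| ≈ 28.2 rad/s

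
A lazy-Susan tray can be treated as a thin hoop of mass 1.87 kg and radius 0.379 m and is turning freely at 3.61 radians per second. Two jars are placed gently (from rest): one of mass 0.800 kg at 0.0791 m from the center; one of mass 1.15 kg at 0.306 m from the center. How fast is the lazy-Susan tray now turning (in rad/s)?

ω_f ≈ 2.54 rad/s

The added mass arrives with no angular momentum about the center, and any external torque about the center is negligible, so the system's angular momentum is conserved.
I_p = (1.87)(0.379)² = 0.2686 kg·m².
Added inertia Σmr² = (0.800)(0.0791)² + (1.15)(0.306)² = 0.1127 kg·m²; I_f = 0.2686 + 0.1127 = 0.3813 kg·m².
ω_f = I_p ω_i / I_f = (0.2686)(3.61) / 0.3813 = 2.543 rad/s.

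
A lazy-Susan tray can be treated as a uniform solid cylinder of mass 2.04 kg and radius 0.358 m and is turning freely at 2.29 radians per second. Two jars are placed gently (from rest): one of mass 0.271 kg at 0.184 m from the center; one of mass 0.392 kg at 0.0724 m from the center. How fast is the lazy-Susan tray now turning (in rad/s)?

ω_f ≈ 2.11 rad/s

The added mass arrives with no angular momentum about the center, and any external torque about the center is negligible, so the system's angular momentum is conserved.
I_p = ½(2.04)(0.358)² = 0.1307 kg·m².
Added inertia Σmr² = (0.271)(0.184)² + (0.392)(0.0724)² = 0.01123 kg·m²; I_f = 0.1307 + 0.01123 = 0.1420 kg·m².
ω_f = I_p ω_i / I_f = (0.1307)(2.29) / 0.1420 = 2.109 rad/s.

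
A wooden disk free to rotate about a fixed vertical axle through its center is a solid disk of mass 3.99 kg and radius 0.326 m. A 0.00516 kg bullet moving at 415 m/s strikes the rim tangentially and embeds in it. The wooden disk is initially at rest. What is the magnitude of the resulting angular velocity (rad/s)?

|ω_f| ≈ 3.28 rad/s

The axle reaction passes through the axle and exerts no torque about it; angular momentum about the axle is conserved through the impact.
I_p = ½(3.99)(0.326)² = 0.2120 kg·m². Taking the sense of the bullet's angular momentum as positive, L_{bullet} = m v R = (0.00516)(415)(0.326) = 0.6981 kg·m²/s.
L_i = 0 + 0.6981 = 0.6981 kg·m²/s.
After sticking, I_f = I_p + m R² = 0.2120 + (0.00516)(0.326)² = 0.2126 kg·m².
ω_f = L_i / I_f = 0.6981 / 0.2126 = 3.284 rad/s.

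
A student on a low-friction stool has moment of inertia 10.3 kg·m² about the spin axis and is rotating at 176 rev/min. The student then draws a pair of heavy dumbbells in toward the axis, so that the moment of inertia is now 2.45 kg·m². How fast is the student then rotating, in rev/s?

Angular momentum about the spin axis is conserved since the torque about it is zero.
ω₂ = I₁ω₁ / I₂ = (10.30)(176 rpm) / (2.450) = 739.9 rpm = 12.33 rev/s.

ω₂ ≈ 12.3 rev/s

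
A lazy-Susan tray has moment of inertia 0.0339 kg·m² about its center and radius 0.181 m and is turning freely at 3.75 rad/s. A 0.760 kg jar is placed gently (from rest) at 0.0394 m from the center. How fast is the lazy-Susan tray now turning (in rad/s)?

The added mass arrives with no angular momentum about the center, and any external torque about the center is negligible, so the system's angular momentum is conserved.
Added inertia Σmr² = (0.760)(0.0394)² = 0.001180 kg·m²; I_f = 0.03390 + 0.001180 = 0.03508 kg·m².
ω_f = I_p ω_i / I_f = (0.03390)(3.75) / 0.03508 = 3.624 rad/s.

ω_f ≈ 3.62 rad/s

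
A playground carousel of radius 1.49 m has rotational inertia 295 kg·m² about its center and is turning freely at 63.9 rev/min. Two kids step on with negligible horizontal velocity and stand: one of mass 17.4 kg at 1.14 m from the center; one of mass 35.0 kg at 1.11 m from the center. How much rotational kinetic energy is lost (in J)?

The added mass arrives with no angular momentum about the center, and any external torque about the center is negligible, so the system's angular momentum is conserved.
Added inertia Σmr² = (17.4)(1.14)² + (35.0)(1.11)² = 65.74 kg·m²; I_f = 295.0 + 65.74 = 360.7 kg·m².
ω_f = I_p ω_i / I_f = (295.0)(63.9) / 360.7 = 52.26 rpm.
KE_i = ½(295.0)(6.692 rad/s)² = 6605 J; KE_f = ½(360.7)(5.472)² = 5401 J.

energy lost ≈ 1200 J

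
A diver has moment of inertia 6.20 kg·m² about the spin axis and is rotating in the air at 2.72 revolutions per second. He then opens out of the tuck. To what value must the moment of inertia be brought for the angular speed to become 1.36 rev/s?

Angular momentum about the spin axis is conserved since the torque about it is zero.
I₂ = I₁ω₁ / ω₂ = (6.20)(2.72) / (1.36) = 12.40 kg·m².

I₂ ≈ 12.4 kg·m²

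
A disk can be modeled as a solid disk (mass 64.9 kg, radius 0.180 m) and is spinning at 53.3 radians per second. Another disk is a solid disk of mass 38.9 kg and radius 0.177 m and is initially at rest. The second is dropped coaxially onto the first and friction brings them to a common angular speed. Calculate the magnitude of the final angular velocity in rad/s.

No external torque acts about the common axis, so total angular momentum is conserved.
Moments of inertia: I_A = ½(64.9)(0.180)² = 1.051 kg·m²; I_B = ½(38.9)(0.177)² = 0.6093 kg·m².
Taking A's sense as positive: L = (1.051)(53.3) = 56.04 kg·m²·rad/s.
Combined I = 1.051 + 0.6093 = 1.661 kg·m².
ω_f = L / I = 56.04 / 1.661 = 33.74 rad/s.

|ω_f| ≈ 33.7 rad/s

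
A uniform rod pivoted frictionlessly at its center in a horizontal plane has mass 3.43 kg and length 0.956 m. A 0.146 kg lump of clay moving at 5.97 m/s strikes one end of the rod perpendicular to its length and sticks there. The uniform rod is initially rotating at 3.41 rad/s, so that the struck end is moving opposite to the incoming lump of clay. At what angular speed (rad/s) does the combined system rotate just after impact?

The axle reaction passes through the pivot and exerts no torque about it; angular momentum about the pivot is conserved through the impact.
I_p = (1/12)(3.43)(0.956)² = 0.2612 kg·m². Taking the sense of the lump of clay's angular momentum as positive, L_{lump} = m v R = (0.146)(5.97)(0.956/2) = 0.4166 kg·m²/s.
L_i = −I_p ω_p + m v R = −(0.2612)(3.41) + 0.4166 = -0.4742 kg·m²/s.
After sticking, I_f = I_p + m R² = 0.2612 + (0.146)(0.956/2)² = 0.2946 kg·m².
ω_f = L_i / I_f = -0.4742 / 0.2946 = -1.610 rad/s.

|ω_f| ≈ 1.61 rad/s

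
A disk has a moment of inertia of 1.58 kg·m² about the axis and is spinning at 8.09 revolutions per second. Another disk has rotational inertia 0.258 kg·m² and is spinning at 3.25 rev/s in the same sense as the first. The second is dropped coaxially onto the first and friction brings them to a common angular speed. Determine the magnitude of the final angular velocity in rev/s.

|ω_f| ≈ 7.41 rev/s

The coupling torques are internal; angular momentum about the shared axis is conserved.
Taking A's sense as positive: L = (1.580)(8.09) + (0.2580)(3.25) = 13.62 kg·m²·rev/s.
Combined I = 1.580 + 0.2580 = 1.838 kg·m².
ω_f = L / I = 13.62 / 1.838 = 7.411 rev/s.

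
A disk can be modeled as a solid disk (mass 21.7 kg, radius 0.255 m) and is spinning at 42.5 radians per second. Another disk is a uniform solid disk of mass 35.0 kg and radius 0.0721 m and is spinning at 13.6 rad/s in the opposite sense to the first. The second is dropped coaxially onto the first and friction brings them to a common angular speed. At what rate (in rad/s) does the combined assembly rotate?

The coupling torques are internal; angular momentum about the shared axis is conserved.
Moments of inertia: I_A = ½(21.7)(0.255)² = 0.7055 kg·m²; I_B = ½(35.0)(0.0721)² = 0.09097 kg·m².
Taking A's sense as positive: L = (0.7055)(42.5) − (0.09097)(13.6) = 28.75 kg·m²·rad/s.
Combined I = 0.7055 + 0.09097 = 0.7965 kg·m².
ω_f = L / I = 28.75 / 0.7965 = 36.09 rad/s.

|ω_f| ≈ 36.1 rad/s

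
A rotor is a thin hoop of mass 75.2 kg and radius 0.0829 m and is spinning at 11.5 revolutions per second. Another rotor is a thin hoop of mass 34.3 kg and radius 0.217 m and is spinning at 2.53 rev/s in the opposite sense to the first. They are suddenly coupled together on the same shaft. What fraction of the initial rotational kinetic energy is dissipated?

fraction ≈ 0.979

The coupling torques are internal; angular momentum about the shared axis is conserved.
Moments of inertia: I_A = (75.2)(0.0829)² = 0.5168 kg·m²; I_B = (34.3)(0.217)² = 1.615 kg·m².
Taking A's sense as positive: L = (0.5168)(11.5) − (1.615)(2.53) = 1.857 kg·m²·rev/s.
Combined I = 0.5168 + 1.615 = 2.132 kg·m².
ω_f = L / I = 1.857 / 2.132 = 0.8710 rev/s.
KE_i = ½ΣIω² = 1553 J; KE_f = ½(2.132)(5.473)² = 31.93 J.
Fraction dissipated = (KE_i − KE_f)/KE_i = 0.9794.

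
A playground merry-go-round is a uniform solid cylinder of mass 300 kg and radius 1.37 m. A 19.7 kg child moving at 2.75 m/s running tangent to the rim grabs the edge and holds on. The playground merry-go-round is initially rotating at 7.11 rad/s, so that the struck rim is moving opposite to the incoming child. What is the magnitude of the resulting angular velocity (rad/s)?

The axle reaction passes through the axle and exerts no torque about it; angular momentum about the axle is conserved through the impact.
I_p = ½(300)(1.37)² = 281.5 kg·m². Taking the sense of the child's angular momentum as positive, L_{child} = m v R = (19.7)(2.75)(1.37) = 74.22 kg·m²/s.
L_i = −I_p ω_p + m v R = −(281.5)(7.11) + 74.22 = -1927 kg·m²/s.
After sticking, I_f = I_p + m R² = 281.5 + (19.7)(1.37)² = 318.5 kg·m².
ω_f = L_i / I_f = -1927 / 318.5 = -6.052 rad/s.

|ω_f| ≈ 6.05 rad/s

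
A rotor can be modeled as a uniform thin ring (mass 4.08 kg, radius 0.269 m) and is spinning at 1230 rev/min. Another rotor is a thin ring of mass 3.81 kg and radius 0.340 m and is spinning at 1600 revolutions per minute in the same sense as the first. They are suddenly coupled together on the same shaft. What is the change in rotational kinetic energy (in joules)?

ΔKE ≈ -133 J

The coupling torques are internal; angular momentum about the shared axis is conserved.
Moments of inertia: I_A = (4.08)(0.269)² = 0.2952 kg·m²; I_B = (3.81)(0.340)² = 0.4404 kg·m².
Taking A's sense as positive: L = (0.2952)(1230) + (0.4404)(1600) = 1068 kg·m²·rpm.
Combined I = 0.2952 + 0.4404 = 0.7357 kg·m².
ω_f = L / I = 1068 / 0.7357 = 1452 rpm.
KE_i = ½ΣIω² = 8631 J; KE_f = ½(0.7357)(152.0)² = 8499 J.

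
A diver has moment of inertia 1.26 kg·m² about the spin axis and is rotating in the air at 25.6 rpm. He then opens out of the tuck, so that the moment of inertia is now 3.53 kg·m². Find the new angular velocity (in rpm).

ω₂ ≈ 9.14 rpm

Angular momentum about the spin axis is conserved since the torque about it is zero.
ω₂ = I₁ω₁ / I₂ = (1.260)(25.6 rpm) / (3.530) = 9.138 rpm.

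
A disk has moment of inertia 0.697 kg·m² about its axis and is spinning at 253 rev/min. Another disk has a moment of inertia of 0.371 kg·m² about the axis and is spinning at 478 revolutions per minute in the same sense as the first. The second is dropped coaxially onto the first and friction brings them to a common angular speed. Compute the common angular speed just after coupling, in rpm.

The coupling torques are internal; angular momentum about the shared axis is conserved.
Taking A's sense as positive: L = (0.6970)(253) + (0.3710)(478) = 353.7 kg·m²·rpm.
Combined I = 0.6970 + 0.3710 = 1.068 kg·m².
ω_f = L / I = 353.7 / 1.068 = 331.2 rpm.

|ω_f| ≈ 331 rpm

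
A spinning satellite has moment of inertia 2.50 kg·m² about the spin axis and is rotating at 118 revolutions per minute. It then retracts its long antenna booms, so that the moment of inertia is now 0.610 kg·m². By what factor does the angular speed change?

ω₂/ω₁ ≈ 4.10

No external torque acts about the spin axis, so angular momentum is conserved.
ω₂/ω₁ = I₁/I₂ = 2.500 / 0.6100 = 4.098.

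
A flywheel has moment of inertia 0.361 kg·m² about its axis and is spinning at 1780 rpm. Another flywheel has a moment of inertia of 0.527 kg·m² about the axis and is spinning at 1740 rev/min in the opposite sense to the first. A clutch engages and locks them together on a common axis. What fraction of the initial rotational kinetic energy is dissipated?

No external torque acts about the common axis, so total angular momentum is conserved.
Taking A's sense as positive: L = (0.3610)(1780) − (0.5270)(1740) = -274.4 kg·m²·rpm.
Combined I = 0.3610 + 0.5270 = 0.8880 kg·m².
ω_f = L / I = -274.4 / 0.8880 = -309.0 rpm.
KE_i = ½ΣIω² = 15020 J; KE_f = ½(0.8880)(32.36)² = 464.9 J.
Fraction dissipated = (KE_i − KE_f)/KE_i = 0.9690.

fraction ≈ 0.969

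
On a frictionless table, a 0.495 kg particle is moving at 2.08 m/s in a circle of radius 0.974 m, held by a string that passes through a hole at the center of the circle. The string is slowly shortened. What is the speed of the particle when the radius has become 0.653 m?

The only horizontal force on the mass is along the cord (radial), so it exerts no torque about the hole and angular momentum m v r is conserved.
v₂ = v₁ r₁ / r₂ = (2.08)(0.974) / (0.653) = 3.102 m/s.

v₂ ≈ 3.10 m/s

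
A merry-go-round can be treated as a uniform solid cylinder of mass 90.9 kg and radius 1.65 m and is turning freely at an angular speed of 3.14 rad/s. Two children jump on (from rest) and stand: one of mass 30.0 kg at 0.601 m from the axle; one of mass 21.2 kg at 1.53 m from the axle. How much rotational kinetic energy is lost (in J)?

energy lost ≈ 200 J

No external torque acts about the axle; L_before = L_after.
I_p = ½(90.9)(1.65)² = 123.7 kg·m².
Added inertia Σmr² = (30.0)(0.601)² + (21.2)(1.53)² = 60.46 kg·m²; I_f = 123.7 + 60.46 = 184.2 kg·m².
ω_f = I_p ω_i / I_f = (123.7)(3.14) / 184.2 = 2.109 rad/s.
KE_i = ½(123.7)(3.140 rad/s)² = 610.0 J; KE_f = ½(184.2)(2.109)² = 409.8 J.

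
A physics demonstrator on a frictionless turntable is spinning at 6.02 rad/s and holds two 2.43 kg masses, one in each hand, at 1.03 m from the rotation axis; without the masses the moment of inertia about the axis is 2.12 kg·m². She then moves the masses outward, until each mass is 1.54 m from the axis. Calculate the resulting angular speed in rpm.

With no external torque about the axis, L is conserved: I₁ω₁ = I₂ω₂.
I₁ = 2.12 + 2(2.43)(1.03)² = 7.276 kg·m²; I₂ = 2.12 + 2(2.43)(1.54)² = 13.65 kg·m².
ω₂ = I₁ω₁ / I₂ = (7.276)(6.02 rad/s) / (13.65) = 3.210 rad/s = 30.65 rpm.

ω₂ ≈ 30.7 rpm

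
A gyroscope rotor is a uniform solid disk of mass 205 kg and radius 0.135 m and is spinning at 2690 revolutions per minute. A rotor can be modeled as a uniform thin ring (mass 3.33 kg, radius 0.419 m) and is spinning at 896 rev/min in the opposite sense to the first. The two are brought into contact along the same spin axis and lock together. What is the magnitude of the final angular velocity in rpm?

|ω_f| ≈ 1840 rpm

The coupling torques are internal; angular momentum about the shared axis is conserved.
Moments of inertia: I_A = ½(205)(0.135)² = 1.868 kg·m²; I_B = (3.33)(0.419)² = 0.5846 kg·m².
Taking A's sense as positive: L = (1.868)(2690) − (0.5846)(896) = 4501 kg·m²·rpm.
Combined I = 1.868 + 0.5846 = 2.453 kg·m².
ω_f = L / I = 4501 / 2.453 = 1835 rpm.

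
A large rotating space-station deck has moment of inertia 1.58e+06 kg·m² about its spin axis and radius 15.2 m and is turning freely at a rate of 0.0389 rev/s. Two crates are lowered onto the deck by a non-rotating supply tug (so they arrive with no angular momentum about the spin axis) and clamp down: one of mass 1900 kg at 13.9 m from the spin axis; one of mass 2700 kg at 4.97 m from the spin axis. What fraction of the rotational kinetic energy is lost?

The added mass arrives with no angular momentum about the spin axis, and any external torque about the spin axis is negligible, so the system's angular momentum is conserved.
Added inertia Σmr² = (1900)(13.9)² + (2700)(4.97)² = 4.338e+05 kg·m²; I_f = 1.580e+06 + 4.338e+05 = 2.014e+06 kg·m².
ω_f = I_p ω_i / I_f = (1.580e+06)(0.0389) / 2.014e+06 = 0.03052 rev/s.
KE_i = ½(1.580e+06)(0.2444 rad/s)² = 47190 J; KE_f = ½(2.014e+06)(0.1918)² = 37030 J.
Fraction lost = 0.2154.

fraction ≈ 0.215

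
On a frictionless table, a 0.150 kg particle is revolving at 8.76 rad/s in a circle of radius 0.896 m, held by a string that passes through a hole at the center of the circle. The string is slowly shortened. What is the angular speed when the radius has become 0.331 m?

ω₂ ≈ 64.2 rad/s

No torque about the axis ⇒ m r₁² ω₁ = m r₂² ω₂.
ω₂ = ω₁ (r₁/r₂)² = (8.76)(0.896/0.331)² = 64.19 rad/s.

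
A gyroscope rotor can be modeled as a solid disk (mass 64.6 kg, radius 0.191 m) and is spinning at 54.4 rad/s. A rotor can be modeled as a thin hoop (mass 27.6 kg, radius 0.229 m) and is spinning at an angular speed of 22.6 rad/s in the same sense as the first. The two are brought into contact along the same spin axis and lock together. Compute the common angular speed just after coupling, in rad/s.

|ω_f| ≈ 36.9 rad/s

The coupling torques are internal; angular momentum about the shared axis is conserved.
Moments of inertia: I_A = ½(64.6)(0.191)² = 1.178 kg·m²; I_B = (27.6)(0.229)² = 1.447 kg·m².
Taking A's sense as positive: L = (1.178)(54.4) + (1.447)(22.6) = 96.81 kg·m²·rad/s.
Combined I = 1.178 + 1.447 = 2.626 kg·m².
ω_f = L / I = 96.81 / 2.626 = 36.87 rad/s.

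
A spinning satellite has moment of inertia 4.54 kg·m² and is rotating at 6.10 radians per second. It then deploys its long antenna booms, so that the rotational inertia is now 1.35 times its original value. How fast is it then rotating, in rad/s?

With no external torque about the axis, L is conserved: I₁ω₁ = I₂ω₂.
I₂ = 1.35 × 4.54 = 6.129 kg·m².
ω₂ = I₁ω₁ / I₂ = (4.540)(6.10 rad/s) / (6.129) = 4.519 rad/s.

ω₂ ≈ 4.52 rad/s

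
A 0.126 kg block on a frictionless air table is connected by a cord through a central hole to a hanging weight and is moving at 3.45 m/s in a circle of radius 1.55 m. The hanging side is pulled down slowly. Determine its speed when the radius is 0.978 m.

v₂ ≈ 5.47 m/s

The only horizontal force on the mass is along the cord (radial), so it exerts no torque about the hole and angular momentum m v r is conserved.
v₂ = v₁ r₁ / r₂ = (3.45)(1.55) / (0.978) = 5.468 m/s.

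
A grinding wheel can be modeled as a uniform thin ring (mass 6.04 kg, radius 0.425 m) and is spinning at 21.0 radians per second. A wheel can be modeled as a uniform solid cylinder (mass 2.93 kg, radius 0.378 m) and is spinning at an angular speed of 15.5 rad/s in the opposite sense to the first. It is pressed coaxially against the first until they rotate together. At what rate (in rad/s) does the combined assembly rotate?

|ω_f| ≈ 15.1 rad/s

No external torque acts about the common axis, so total angular momentum is conserved.
Moments of inertia: I_A = (6.04)(0.425)² = 1.091 kg·m²; I_B = ½(2.93)(0.378)² = 0.2093 kg·m².
Taking A's sense as positive: L = (1.091)(21.0) − (0.2093)(15.5) = 19.67 kg·m²·rad/s.
Combined I = 1.091 + 0.2093 = 1.300 kg·m².
ω_f = L / I = 19.67 / 1.300 = 15.12 rad/s.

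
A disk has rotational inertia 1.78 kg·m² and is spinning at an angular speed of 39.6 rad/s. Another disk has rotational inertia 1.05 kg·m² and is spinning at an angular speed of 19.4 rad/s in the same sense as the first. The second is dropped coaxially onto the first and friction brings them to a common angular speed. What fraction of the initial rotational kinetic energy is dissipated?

fraction ≈ 0.0846

No external torque acts about the common axis, so total angular momentum is conserved.
Taking A's sense as positive: L = (1.780)(39.6) + (1.050)(19.4) = 90.86 kg·m²·rad/s.
Combined I = 1.780 + 1.050 = 2.830 kg·m².
ω_f = L / I = 90.86 / 2.830 = 32.11 rad/s.
KE_i = ½ΣIω² = 1593 J; KE_f = ½(2.830)(32.11)² = 1459 J.
Fraction dissipated = (KE_i − KE_f)/KE_i = 0.08457.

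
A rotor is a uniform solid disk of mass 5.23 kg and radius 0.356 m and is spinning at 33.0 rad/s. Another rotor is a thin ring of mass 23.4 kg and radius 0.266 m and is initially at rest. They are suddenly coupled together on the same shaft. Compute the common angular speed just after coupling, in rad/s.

The coupling torques are internal; angular momentum about the shared axis is conserved.
Moments of inertia: I_A = ½(5.23)(0.356)² = 0.3314 kg·m²; I_B = (23.4)(0.266)² = 1.656 kg·m².
Taking A's sense as positive: L = (0.3314)(33.0) = 10.94 kg·m²·rad/s.
Combined I = 0.3314 + 1.656 = 1.987 kg·m².
ω_f = L / I = 10.94 / 1.987 = 5.504 rad/s.

|ω_f| ≈ 5.50 rad/s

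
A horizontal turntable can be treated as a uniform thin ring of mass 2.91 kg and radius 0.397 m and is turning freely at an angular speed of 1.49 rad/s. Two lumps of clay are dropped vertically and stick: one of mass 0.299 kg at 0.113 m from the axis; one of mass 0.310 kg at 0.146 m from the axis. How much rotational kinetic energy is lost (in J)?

energy lost ≈ 0.0113 J

The added mass arrives with no angular momentum about the axis, and any external torque about the axis is negligible, so the system's angular momentum is conserved.
I_p = (2.91)(0.397)² = 0.4586 kg·m².
Added inertia Σmr² = (0.299)(0.113)² + (0.310)(0.146)² = 0.01043 kg·m²; I_f = 0.4586 + 0.01043 = 0.4691 kg·m².
ω_f = I_p ω_i / I_f = (0.4586)(1.49) / 0.4691 = 1.457 rad/s.
KE_i = ½(0.4586)(1.490 rad/s)² = 0.5091 J; KE_f = ½(0.4691)(1.457)² = 0.4978 J.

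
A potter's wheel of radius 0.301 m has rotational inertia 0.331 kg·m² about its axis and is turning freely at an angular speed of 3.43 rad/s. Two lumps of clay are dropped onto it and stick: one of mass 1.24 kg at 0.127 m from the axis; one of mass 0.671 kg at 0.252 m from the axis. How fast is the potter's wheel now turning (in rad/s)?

No external torque acts about the axis; L_before = L_after.
Added inertia Σmr² = (1.24)(0.127)² + (0.671)(0.252)² = 0.06261 kg·m²; I_f = 0.3310 + 0.06261 = 0.3936 kg·m².
ω_f = I_p ω_i / I_f = (0.3310)(3.43) / 0.3936 = 2.884 rad/s.

ω_f ≈ 2.88 rad/s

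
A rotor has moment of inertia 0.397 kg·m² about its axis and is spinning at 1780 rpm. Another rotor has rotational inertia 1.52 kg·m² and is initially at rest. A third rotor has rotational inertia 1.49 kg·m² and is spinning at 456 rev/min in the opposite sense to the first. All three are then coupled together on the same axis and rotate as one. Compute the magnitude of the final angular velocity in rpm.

No external torque acts about the common axis, so total angular momentum is conserved.
Taking A's sense as positive: L = (0.3970)(1780) − (1.490)(456) = 27.22 kg·m²·rpm.
Combined I = 0.3970 + 1.520 + 1.490 = 3.407 kg·m².
ω_f = L / I = 27.22 / 3.407 = 7.989 rpm.

|ω_f| ≈ 7.99 rpm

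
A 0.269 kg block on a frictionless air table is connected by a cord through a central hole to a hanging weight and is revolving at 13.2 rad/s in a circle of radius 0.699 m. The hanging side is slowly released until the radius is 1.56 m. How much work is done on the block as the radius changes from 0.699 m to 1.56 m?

W ≈ -9.15 J

No torque about the axis ⇒ m r₁² ω₁ = m r₂² ω₂.
ω₂ = ω₁ (r₁/r₂)² = (13.2)(0.699/1.56)² = 2.650 rad/s.
W = ΔKE = ½m(v₂² − v₁²) = -9.152 J.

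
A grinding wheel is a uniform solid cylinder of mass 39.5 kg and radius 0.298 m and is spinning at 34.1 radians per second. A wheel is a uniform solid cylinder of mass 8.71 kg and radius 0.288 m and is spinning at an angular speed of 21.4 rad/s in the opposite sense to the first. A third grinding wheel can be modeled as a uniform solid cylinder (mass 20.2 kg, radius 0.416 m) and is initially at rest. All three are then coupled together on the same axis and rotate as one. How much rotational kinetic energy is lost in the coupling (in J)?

The coupling torques are internal; angular momentum about the shared axis is conserved.
Moments of inertia: I_A = ½(39.5)(0.298)² = 1.754 kg·m²; I_B = ½(8.71)(0.288)² = 0.3612 kg·m²; I_C = ½(20.2)(0.416)² = 1.748 kg·m².
Taking A's sense as positive: L = (1.754)(34.1) − (0.3612)(21.4) = 52.08 kg·m²·rad/s.
Combined I = 1.754 + 0.3612 + 1.748 = 3.863 kg·m².
ω_f = L / I = 52.08 / 3.863 = 13.48 rad/s.
KE_i = ½ΣIω² = 1102 J; KE_f = ½(3.863)(13.48)² = 351.0 J.

ΔKE lost ≈ 751 J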